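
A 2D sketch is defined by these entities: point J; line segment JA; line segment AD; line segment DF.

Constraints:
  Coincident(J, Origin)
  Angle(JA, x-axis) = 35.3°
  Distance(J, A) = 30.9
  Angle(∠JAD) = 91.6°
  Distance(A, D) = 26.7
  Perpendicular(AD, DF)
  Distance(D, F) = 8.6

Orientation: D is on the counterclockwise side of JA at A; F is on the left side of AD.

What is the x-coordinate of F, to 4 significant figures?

3.249

J is at the origin; JA runs at 35.3° with length 30.9, so A = 30.9·(cos 35.3°, sin 35.3°) = (25.22, 17.86). ∠JAD = 91.6°, so AD runs at 35.3° + (180° − 91.6°) = 123.7° from the x-axis; with |AD| = 26.7, D = A + 26.7·(cos 123.7°, sin 123.7°) = (10.40, 40.07). AD is perpendicular to DF; with |DF| = 8.6 on the left of AD, F = D + 8.6·(-0.8320, -0.5548) = (3.249, 35.30). So F.x = 3.249.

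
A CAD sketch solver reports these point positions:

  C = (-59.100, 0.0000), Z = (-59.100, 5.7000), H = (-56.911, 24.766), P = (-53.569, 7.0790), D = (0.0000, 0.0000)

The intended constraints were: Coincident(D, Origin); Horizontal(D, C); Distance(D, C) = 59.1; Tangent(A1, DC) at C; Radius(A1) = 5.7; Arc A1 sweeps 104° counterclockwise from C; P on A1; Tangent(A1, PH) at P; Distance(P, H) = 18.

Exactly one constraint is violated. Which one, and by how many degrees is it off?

Tangent(A1, PH) at P — off by 3.30°.

D = (0.00, 0.00) ✓; D.y = 0.00, C.y = 0.00 ✓; |DC| = 59.10 ✓; ∠(ZC, CD) = 90.00° ✓; |ZC| = 5.700 ✓; bearing(Z→P) − bearing(Z→C) = 104.0° ✓; |ZP| = 5.700 ✓; ∠(ZP, PH) = 93.30° ✗; |PH| = 18.00 ✓.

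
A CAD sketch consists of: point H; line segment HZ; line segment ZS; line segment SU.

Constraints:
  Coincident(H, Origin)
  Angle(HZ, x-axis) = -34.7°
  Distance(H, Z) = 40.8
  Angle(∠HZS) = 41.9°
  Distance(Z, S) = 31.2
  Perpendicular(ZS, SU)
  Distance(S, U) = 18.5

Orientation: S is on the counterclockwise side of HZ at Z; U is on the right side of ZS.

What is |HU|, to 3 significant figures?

45.8

∠HZS = 41.9°, so ZS runs at -34.7° + (180° − 41.9°) = 103° from the x-axis; with |ZS| = 31.2, S = Z + 31.2·(cos 103°, sin 103°) = (26.3, 7.12). ZS ⟂ SU; with |SU| = 18.5 on the right of ZS, U = S + 18.5·(0.973, 0.232) = (44.3, 11.4). Then |HU| = |U − H| = 45.8.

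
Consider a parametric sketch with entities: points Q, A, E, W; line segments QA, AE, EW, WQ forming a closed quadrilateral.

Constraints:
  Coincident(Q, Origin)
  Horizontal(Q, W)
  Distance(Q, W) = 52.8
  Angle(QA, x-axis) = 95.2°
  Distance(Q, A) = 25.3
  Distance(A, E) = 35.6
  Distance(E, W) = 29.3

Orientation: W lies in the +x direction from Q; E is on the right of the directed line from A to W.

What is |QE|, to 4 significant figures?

23.52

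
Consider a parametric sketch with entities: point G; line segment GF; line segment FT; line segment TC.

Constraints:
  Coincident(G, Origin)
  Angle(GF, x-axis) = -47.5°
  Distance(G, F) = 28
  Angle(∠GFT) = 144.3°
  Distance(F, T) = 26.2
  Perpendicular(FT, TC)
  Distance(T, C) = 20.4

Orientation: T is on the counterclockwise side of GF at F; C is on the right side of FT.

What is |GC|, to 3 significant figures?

61.2

G is at the origin; GF runs at -47.5° with length 28.0, so F = 28.0·(cos -47.5°, sin -47.5°) = (18.9, -20.6). ∠GFT = 144.3°, so FT runs at -47.5° + (180° − 144.3°) = -11.8° from the x-axis; with |FT| = 26.2, T = F + 26.2·(cos -11.8°, sin -11.8°) = (44.6, -26.0). FT is perpendicular to TC; with |TC| = 20.4 on the right of FT, C = T + 20.4·(-0.204, -0.979) = (40.4, -46.0). Then |GC| = |C − G| = 61.2.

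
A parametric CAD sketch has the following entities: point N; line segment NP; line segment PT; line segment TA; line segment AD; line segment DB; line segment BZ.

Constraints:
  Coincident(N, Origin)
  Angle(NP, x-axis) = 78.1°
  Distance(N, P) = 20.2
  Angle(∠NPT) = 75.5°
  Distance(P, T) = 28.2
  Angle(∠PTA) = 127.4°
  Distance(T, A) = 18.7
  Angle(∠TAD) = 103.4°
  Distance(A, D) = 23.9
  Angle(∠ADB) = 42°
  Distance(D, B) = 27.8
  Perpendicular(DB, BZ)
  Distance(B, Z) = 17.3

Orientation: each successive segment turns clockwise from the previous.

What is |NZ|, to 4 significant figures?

38.29

N is at the origin; NP runs at 78.1° with length 20.2, so P = (4.165, 19.77). ∠NPT = 75.5° gives PT at -26.40° from the x-axis; with |PT| = 28.2, T = (29.42, 7.227). ∠PTA = 127.4° gives TA at -79.00° from the x-axis; with |TA| = 18.7, A = (32.99, -11.13). ∠TAD = 103.4° gives AD at -155.6° from the x-axis; with |AD| = 23.9, D = (11.23, -21.00). ∠ADB = 42.0° gives DB at 66.40° from the x-axis; with |DB| = 27.8, B = (22.36, 4.472). DB is perpendicular to BZ, so BZ runs at -23.60°; with |BZ| = 17.3, Z = (38.21, -2.454). Then |NZ| = |Z − N| = 38.29.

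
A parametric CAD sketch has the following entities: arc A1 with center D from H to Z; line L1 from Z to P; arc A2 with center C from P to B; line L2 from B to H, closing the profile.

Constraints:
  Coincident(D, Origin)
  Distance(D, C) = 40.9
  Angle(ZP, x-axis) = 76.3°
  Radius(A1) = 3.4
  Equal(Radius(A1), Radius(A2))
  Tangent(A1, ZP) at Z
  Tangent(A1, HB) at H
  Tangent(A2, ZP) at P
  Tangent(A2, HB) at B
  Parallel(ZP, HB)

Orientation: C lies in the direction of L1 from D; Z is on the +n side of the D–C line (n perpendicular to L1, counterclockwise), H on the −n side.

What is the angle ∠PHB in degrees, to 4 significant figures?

9.440°

Tangency of A1 to both parallel lines with radius 3.4 puts Z and H at D ± 3.4·n: Z = (-3.303, 0.8052), H = (3.303, -0.8052). Equal radii place P and B the same way about C: P = C + 3.4·n = (6.383, 40.54), B = C − 3.4·n = (12.99, 38.93). Then cos ∠PHB = HP·HB / (|HP||HB|), giving 9.440°.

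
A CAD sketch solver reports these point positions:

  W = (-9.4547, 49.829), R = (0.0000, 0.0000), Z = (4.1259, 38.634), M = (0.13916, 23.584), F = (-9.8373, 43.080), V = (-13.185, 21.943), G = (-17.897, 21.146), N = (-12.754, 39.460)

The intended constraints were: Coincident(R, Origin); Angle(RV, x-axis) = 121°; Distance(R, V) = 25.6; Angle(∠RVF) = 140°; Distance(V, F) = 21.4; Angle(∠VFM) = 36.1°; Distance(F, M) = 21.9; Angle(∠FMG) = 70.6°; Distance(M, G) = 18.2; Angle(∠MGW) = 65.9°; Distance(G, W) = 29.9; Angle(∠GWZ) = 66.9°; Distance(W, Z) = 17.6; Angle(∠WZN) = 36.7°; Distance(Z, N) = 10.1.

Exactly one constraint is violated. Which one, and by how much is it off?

Distance(Z, N) = 10.1 — off by 6.80.

R = (0.00, 0.00) ✓; RV at 121.0° ✓; |RV| = 25.60 ✓; ∠RVF = 140.0° ✓; |VF| = 21.40 ✓; ∠VFM = 36.10° ✓; |FM| = 21.90 ✓; ∠FMG = 70.60° ✓; |MG| = 18.20 ✓; ∠MGW = 65.90° ✓; |GW| = 29.90 ✓; ∠GWZ = 66.90° ✓; |WZ| = 17.60 ✓; ∠WZN = 36.70° ✓; |ZN| = 16.90 ✗.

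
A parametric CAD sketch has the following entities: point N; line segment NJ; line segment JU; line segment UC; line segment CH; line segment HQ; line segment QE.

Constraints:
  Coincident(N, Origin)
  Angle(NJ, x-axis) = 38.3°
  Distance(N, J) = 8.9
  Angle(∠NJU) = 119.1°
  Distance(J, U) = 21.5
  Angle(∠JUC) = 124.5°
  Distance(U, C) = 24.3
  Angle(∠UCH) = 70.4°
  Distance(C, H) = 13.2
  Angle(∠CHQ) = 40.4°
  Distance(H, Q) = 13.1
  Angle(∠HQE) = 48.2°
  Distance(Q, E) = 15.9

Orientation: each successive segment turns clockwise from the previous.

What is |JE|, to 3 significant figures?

43.9

N is at the origin; NJ runs at 38.3° with length 8.9, so J = (6.98, 5.52). ∠NJU = 119.1° gives JU at -22.6° from the x-axis; with |JU| = 21.5, U = (26.8, -2.75). ∠JUC = 124.5° gives UC at -78.1° from the x-axis; with |UC| = 24.3, C = (31.8, -26.5). ∠UCH = 70.4° gives CH at 172° from the x-axis; with |CH| = 13.2, H = (18.8, -24.8). ∠CHQ = 40.4° gives HQ at 32.7° from the x-axis; with |HQ| = 13.1, Q = (29.8, -17.7). ∠HQE = 48.2° gives QE at -99.1° from the x-axis; with |QE| = 15.9, E = (27.3, -33.4). Then |JE| = |E − J| = 43.9.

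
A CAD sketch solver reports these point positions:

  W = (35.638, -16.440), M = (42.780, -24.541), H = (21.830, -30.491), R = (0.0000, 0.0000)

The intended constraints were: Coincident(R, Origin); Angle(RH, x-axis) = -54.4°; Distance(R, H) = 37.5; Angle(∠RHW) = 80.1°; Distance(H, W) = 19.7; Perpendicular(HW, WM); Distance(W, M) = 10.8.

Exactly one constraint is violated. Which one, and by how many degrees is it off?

Perpendicular(HW, WM) — off by 4.10°.

R = (0.00, 0.00) ✓; RH at -54.40° ✓; |RH| = 37.50 ✓; ∠RHW = 80.10° ✓; |HW| = 19.70 ✓; ∠(HW, WM) = 94.10° ✗; |WM| = 10.80 ✓.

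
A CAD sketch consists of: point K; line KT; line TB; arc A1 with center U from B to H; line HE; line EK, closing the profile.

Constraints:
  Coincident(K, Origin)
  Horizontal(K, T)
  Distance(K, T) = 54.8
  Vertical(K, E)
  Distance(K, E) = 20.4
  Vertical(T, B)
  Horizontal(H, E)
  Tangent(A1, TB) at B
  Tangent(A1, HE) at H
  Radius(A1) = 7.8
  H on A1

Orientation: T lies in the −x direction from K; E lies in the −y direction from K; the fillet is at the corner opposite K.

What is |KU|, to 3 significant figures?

48.7

K is at the origin; K and T share the same y with |KT| = 54.8 and T on the −x side, so T = (-54.8, 0.00). KE is vertical with |KE| = 20.4 and E on the −y side, so E = (0.00, -20.4). The virtual corner opposite K is at (-54.8, -20.4). Tangency of A1 to TB means the radius UB is perpendicular to TB and tangency of A1 to HE means the radius UH is perpendicular to HE, with radius 7.8, so the center U sits 7.8 in from both sides at U = (-47.0, -12.6). Then |KU| = |U − K| = 48.7.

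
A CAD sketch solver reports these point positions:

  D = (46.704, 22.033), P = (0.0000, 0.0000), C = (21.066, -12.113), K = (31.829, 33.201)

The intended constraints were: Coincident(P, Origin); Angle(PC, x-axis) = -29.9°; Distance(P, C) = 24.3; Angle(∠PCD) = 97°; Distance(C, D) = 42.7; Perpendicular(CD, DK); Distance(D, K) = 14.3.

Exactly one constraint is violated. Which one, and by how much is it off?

Distance(D, K) = 14.3 — off by 4.30.

P = (0.00, 0.00) ✓; PC at -29.90° ✓; |PC| = 24.30 ✓; ∠PCD = 97.00° ✓; |CD| = 42.70 ✓; ∠(CD, DK) = 90.00° ✓; |DK| = 18.60 ✗.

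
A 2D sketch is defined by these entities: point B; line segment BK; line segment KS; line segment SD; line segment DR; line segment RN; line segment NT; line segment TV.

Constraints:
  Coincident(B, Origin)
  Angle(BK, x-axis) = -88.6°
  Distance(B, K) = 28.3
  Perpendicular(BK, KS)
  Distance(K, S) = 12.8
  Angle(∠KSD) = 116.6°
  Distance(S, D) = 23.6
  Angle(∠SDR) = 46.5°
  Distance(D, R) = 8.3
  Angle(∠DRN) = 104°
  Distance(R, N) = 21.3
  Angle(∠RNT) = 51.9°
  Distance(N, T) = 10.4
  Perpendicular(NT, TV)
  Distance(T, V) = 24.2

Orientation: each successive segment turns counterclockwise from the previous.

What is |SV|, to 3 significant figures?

22.9

B is at the origin; BK runs at -88.6° with length 28.3, so K = (0.691, -28.3). The perpendicularity gives KS at right angles to BK, so KS runs at 1.40°; with |KS| = 12.8, S = (13.5, -28.0). ∠KSD = 116.6° gives SD at 64.8° from the x-axis; with |SD| = 23.6, D = (23.5, -6.62). ∠SDR = 46.5° gives DR at -162° from the x-axis; with |DR| = 8.3, R = (15.7, -9.23). ∠DRN = 104.0° gives RN at -85.7° from the x-axis; with |RN| = 21.3, N = (17.3, -30.5). ∠RNT = 51.9° gives NT at 42.4° from the x-axis; with |NT| = 10.4, T = (24.9, -23.5). The perpendicularity gives TV at right angles to NT, so TV runs at 132°; with |TV| = 24.2, V = (8.61, -5.59). Then |SV| = |V − S| = 22.9.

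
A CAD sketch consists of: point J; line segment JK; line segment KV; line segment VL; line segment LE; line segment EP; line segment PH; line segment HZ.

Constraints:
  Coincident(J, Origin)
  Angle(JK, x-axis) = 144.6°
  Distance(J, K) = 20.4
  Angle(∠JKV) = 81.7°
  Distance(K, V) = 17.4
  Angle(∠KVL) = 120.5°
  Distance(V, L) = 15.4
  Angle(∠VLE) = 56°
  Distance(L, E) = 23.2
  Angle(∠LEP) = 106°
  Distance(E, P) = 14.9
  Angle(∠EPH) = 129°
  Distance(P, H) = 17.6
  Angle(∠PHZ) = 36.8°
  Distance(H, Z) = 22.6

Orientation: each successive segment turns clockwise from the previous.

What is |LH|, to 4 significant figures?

33.50

J is at the origin; JK runs at 144.6° with length 20.4, so K = (-16.63, 11.82). ∠JKV = 81.7° gives KV at 46.30° from the x-axis; with |KV| = 17.4, V = (-4.607, 24.40). ∠KVL = 120.5° gives VL at -13.20° from the x-axis; with |VL| = 15.4, L = (10.39, 20.88). ∠VLE = 56.0° gives LE at -137.2° from the x-axis; with |LE| = 23.2, E = (-6.637, 5.117). ∠LEP = 106.0° gives EP at 148.8° from the x-axis; with |EP| = 14.9, P = (-19.38, 12.84). ∠EPH = 129.0° gives PH at 97.80° from the x-axis; with |PH| = 17.6, H = (-21.77, 30.27). Then |LH| = |H − L| = 33.50.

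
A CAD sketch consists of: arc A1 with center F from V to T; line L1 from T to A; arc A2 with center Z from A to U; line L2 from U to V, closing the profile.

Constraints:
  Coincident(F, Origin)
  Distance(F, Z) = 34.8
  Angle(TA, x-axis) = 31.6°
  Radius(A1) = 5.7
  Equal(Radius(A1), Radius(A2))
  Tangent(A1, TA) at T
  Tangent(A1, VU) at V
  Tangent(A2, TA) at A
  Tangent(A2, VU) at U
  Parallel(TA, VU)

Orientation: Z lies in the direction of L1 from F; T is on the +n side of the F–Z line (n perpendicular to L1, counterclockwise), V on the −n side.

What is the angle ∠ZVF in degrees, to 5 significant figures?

80.698°

F is at the origin and Z lies 34.8 along u from F, so Z = 34.8·u = (29.640, 18.235). Tangency of A1 to both parallel lines with radius 5.7 puts T and V at F ± 5.7·n: T = (-2.9867, 4.8548), V = (2.9867, -4.8548). Then cos ∠ZVF = VZ·VF / (|VZ||VF|), giving 80.698°.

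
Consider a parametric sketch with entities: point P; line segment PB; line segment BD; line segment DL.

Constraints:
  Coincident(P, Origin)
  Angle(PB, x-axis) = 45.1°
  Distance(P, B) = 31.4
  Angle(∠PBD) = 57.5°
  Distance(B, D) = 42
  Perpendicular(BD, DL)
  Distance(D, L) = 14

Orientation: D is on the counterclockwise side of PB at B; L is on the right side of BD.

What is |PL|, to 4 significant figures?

47.65

P is at the origin; PB runs at 45.1° with length 31.4, so B = 31.4·(cos 45.1°, sin 45.1°) = (22.16, 22.24). ∠PBD = 57.5°, so BD runs at 45.1° + (180° − 57.5°) = 167.6° from the x-axis; with |BD| = 42.0, D = B + 42.0·(cos 167.6°, sin 167.6°) = (-18.86, 31.26). BD ⟂ DL; with |DL| = 14.0 on the right of BD, L = D + 14.0·(0.2147, 0.9767) = (-15.85, 44.93). Then |PL| = |L − P| = 47.65.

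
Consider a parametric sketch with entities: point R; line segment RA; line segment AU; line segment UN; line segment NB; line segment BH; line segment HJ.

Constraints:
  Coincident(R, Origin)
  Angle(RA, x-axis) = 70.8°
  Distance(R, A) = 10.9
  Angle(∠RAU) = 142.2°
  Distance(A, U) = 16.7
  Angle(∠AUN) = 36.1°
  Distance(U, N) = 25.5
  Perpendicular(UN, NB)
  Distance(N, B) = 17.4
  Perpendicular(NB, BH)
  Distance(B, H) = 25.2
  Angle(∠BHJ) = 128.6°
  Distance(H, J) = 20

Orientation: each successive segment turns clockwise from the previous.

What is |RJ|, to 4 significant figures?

37.38

NB is perpendicular to BH, so BH runs at 69.10°; with |BH| = 25.2, H = (1.228, 25.32). ∠BHJ = 128.6° gives HJ at 17.70° from the x-axis; with |HJ| = 20.0, J = (20.28, 31.40). Then |RJ| = |J − R| = 37.38.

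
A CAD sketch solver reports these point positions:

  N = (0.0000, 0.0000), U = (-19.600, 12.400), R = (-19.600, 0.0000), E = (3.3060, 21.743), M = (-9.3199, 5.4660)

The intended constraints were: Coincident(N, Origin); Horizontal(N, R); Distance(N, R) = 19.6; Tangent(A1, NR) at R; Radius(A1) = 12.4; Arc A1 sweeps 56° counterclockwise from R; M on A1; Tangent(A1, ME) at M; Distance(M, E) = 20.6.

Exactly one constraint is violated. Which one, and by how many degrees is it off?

Tangent(A1, ME) at M — off by 3.80°.

N = (0.00, 0.00) ✓; N.y = 0.00, R.y = 0.00 ✓; |NR| = 19.60 ✓; ∠(UR, RN) = 90.00° ✓; |UR| = 12.40 ✓; bearing(U→M) − bearing(U→R) = 56.00° ✓; |UM| = 12.40 ✓; ∠(UM, ME) = 93.80° ✗; |ME| = 20.60 ✓.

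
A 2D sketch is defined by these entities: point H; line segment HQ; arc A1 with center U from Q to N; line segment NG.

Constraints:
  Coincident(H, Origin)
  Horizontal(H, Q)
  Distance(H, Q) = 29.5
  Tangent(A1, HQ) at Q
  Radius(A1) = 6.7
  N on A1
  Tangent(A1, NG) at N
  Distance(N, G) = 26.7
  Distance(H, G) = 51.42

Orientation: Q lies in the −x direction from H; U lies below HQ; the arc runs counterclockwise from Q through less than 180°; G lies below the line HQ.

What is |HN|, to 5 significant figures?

36.565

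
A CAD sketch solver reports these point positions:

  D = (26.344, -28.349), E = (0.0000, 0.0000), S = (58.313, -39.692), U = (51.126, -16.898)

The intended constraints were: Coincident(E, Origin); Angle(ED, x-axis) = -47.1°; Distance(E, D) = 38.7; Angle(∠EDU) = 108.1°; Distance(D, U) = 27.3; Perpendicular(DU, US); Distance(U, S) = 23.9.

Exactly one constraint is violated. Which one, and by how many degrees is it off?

Perpendicular(DU, US) — off by 7.30°.

E = (0.00, 0.00) ✓; ED at -47.10° ✓; |ED| = 38.70 ✓; ∠EDU = 108.1° ✓; |DU| = 27.30 ✓; ∠(DU, US) = 97.30° ✗; |US| = 23.90 ✓.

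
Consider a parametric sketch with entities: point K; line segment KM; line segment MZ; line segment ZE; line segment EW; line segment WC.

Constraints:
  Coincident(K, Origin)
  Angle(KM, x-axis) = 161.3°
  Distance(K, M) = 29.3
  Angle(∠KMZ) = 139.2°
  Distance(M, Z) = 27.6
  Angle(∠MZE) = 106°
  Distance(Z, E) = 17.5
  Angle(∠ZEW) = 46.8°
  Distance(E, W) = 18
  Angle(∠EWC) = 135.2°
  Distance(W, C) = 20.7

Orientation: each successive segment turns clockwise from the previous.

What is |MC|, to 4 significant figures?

14.95

K is at the origin; KM runs at 161.3° with length 29.3, so M = (-27.75, 9.394). ∠KMZ = 139.2° gives MZ at 120.5° from the x-axis; with |MZ| = 27.6, Z = (-41.76, 33.17). ∠MZE = 106.0° gives ZE at 46.50° from the x-axis; with |ZE| = 17.5, E = (-29.72, 45.87). ∠ZEW = 46.8° gives EW at -86.70° from the x-axis; with |EW| = 18.0, W = (-28.68, 27.90). ∠EWC = 135.2° gives WC at -131.5° from the x-axis; with |WC| = 20.7, C = (-42.40, 12.40). Then |MC| = |C − M| = 14.95.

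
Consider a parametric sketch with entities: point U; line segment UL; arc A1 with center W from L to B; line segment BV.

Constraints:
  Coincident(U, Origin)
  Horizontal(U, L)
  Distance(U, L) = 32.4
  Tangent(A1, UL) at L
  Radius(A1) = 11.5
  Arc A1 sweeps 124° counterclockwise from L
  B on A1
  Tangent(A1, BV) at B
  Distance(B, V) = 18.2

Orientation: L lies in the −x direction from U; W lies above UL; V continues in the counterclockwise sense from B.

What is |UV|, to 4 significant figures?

46.71

U is at the origin; UL is horizontal with |UL| = 32.4 and L on the −x side, so L = (-32.40, 0.000). Since A1 is tangent to UL there, WL ⟂ UL, so W = L + (0, 11.5) = (-32.40, 11.50). On A1, L sits at bearing -90° from W; a 124° counterclockwise sweep puts B at bearing 34°, so B = W + 11.5·(cos 34°, sin 34°) = (-22.87, 17.93). Since A1 is tangent to BV there, WB ⟂ BV, so BV runs along (−sin 34°, cos 34°); with |BV| = 18.2, V = (-33.04, 33.02). Then |UV| = |V − U| = 46.71.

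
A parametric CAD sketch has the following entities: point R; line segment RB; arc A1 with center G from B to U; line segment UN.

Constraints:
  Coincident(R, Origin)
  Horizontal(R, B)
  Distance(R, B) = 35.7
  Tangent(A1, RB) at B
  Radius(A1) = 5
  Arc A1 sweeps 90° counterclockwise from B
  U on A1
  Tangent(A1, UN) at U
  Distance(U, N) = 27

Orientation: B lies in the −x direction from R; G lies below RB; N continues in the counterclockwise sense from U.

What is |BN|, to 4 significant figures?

32.39

R is at the origin; R and B share the same y with |RB| = 35.7 and B on the −x side, so B = (-35.70, 0.000). The tangent condition forces GB to be normal to RB, so G = B + (0, -5) = (-35.70, -5.000). On A1, B sits at bearing 90° from G; a 90° counterclockwise sweep puts U at bearing 180°, so U = G + 5.0·(cos 180°, sin 180°) = (-40.70, -5.000). The tangent condition forces GU to be normal to UN, so UN runs along (−sin 180°, cos 180°); with |UN| = 27.0, N = (-40.70, -32.00). Then |BN| = |N − B| = 32.39.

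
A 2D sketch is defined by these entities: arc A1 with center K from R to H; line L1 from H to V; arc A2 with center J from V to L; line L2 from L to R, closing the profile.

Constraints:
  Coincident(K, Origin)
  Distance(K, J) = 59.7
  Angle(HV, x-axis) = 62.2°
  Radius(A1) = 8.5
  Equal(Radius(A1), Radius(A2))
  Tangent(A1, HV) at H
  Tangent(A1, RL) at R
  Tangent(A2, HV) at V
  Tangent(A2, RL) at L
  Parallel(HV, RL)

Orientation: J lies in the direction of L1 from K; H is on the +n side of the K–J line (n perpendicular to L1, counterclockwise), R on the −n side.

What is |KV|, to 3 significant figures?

60.3

Tangency of A1 to both parallel lines with radius 8.5 puts H and R at K ± 8.5·n: H = (-7.52, 3.96), R = (7.52, -3.96). Equal radii place V and L the same way about J: V = J + 8.5·n = (20.3, 56.8), L = J − 8.5·n = (35.4, 48.8). Then |KV| = |V − K| = 60.3.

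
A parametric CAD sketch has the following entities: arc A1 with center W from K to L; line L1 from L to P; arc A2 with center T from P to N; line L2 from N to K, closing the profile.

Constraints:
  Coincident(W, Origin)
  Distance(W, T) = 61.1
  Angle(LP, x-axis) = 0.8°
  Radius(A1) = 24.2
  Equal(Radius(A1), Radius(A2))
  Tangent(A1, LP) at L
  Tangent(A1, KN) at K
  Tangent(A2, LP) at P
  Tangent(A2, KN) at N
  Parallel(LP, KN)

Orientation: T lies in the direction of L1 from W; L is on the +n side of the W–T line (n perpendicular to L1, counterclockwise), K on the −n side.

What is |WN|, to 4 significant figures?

65.72

Tangency of A1 to both parallel lines with radius 24.2 puts L and K at W ± 24.2·n: L = (-0.3379, 24.20), K = (0.3379, -24.20). Equal radii place P and N the same way about T: P = T + 24.2·n = (60.76, 25.05), N = T − 24.2·n = (61.43, -23.34). Then |WN| = |N − W| = 65.72.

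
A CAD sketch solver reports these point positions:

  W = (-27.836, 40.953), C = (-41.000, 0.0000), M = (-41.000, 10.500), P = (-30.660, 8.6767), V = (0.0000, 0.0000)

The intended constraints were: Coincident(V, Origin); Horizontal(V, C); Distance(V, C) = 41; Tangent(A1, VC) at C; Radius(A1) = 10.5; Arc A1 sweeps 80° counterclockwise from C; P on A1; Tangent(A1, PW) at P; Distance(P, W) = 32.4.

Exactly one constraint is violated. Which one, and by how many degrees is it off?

Tangent(A1, PW) at P — off by 5.00°.

V = (0.00, 0.00) ✓; V.y = 0.00, C.y = 0.00 ✓; |VC| = 41.00 ✓; ∠(MC, CV) = 90.00° ✓; |MC| = 10.50 ✓; bearing(M→P) − bearing(M→C) = 80.00° ✓; |MP| = 10.50 ✓; ∠(MP, PW) = 85.00° ✗; |PW| = 32.40 ✓.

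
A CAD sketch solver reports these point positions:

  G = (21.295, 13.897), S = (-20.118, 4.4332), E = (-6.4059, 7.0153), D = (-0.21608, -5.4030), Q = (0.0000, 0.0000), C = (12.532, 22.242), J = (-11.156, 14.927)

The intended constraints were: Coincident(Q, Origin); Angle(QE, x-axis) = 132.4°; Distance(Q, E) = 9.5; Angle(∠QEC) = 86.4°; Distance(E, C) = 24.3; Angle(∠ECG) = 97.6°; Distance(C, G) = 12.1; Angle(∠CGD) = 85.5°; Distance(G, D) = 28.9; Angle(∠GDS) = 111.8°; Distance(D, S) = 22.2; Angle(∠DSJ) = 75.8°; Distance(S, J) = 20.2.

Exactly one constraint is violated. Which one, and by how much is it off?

Distance(S, J) = 20.2 — off by 6.40.

Q = (0.00, 0.00) ✓; QE at 132.4° ✓; |QE| = 9.500 ✓; ∠QEC = 86.40° ✓; |EC| = 24.30 ✓; ∠ECG = 97.60° ✓; |CG| = 12.10 ✓; ∠CGD = 85.50° ✓; |GD| = 28.90 ✓; ∠GDS = 111.8° ✓; |DS| = 22.20 ✓; ∠DSJ = 75.80° ✓; |SJ| = 13.80 ✗.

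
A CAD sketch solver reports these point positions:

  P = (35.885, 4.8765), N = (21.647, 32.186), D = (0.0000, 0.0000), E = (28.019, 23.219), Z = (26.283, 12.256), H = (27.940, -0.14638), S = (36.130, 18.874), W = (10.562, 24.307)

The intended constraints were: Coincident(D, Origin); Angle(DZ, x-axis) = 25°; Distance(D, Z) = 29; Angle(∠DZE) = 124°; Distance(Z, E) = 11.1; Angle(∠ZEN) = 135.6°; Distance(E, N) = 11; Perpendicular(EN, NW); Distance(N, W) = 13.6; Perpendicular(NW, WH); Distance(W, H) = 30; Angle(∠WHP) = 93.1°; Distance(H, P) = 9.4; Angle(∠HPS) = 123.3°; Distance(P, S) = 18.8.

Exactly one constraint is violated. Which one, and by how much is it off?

Distance(P, S) = 18.8 — off by 4.80.

D = (0.00, 0.00) ✓; DZ at 25.00° ✓; |DZ| = 29.00 ✓; ∠DZE = 124.0° ✓; |ZE| = 11.10 ✓; ∠ZEN = 135.6° ✓; |EN| = 11.00 ✓; ∠(EN, NW) = 90.01° ✓; |NW| = 13.60 ✓; ∠(NW, WH) = 90.00° ✓; |WH| = 30.00 ✓; ∠WHP = 93.10° ✓; |HP| = 9.400 ✓; ∠HPS = 123.3° ✓; |PS| = 14.00 ✗.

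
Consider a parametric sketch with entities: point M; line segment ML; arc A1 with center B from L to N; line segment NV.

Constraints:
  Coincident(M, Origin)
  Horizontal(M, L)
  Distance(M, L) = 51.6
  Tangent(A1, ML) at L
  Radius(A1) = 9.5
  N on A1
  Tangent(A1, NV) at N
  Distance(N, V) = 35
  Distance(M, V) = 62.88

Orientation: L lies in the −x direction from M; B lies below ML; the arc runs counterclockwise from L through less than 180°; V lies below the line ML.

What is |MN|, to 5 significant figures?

61.619

Checks: |BN| = 9.500 ✓; ∠(BN, NV) = 90.00° ✓; |NV| = 35.00 ✓; |MV| = 62.88 ✓.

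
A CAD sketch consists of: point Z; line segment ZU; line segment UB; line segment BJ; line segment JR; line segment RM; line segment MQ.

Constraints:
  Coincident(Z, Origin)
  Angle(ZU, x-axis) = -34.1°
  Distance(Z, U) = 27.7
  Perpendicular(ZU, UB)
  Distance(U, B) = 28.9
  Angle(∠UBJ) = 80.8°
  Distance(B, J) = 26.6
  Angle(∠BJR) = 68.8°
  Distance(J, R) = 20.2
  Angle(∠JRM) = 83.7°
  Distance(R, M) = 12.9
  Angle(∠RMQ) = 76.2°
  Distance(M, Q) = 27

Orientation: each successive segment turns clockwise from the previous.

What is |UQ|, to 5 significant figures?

41.648

Z is at the origin; ZU runs at -34.1° with length 27.7, so U = (22.937, -15.530). The perpendicularity gives UB at right angles to ZU, so UB runs at -124.10°; with |UB| = 28.9, B = (6.7348, -39.461). ∠UBJ = 80.8° gives BJ at 136.70° from the x-axis; with |BJ| = 26.6, J = (-12.624, -21.218). ∠BJR = 68.8° gives JR at 25.500° from the x-axis; with |JR| = 20.2, R = (5.6083, -12.522). ∠JRM = 83.7° gives RM at -70.800° from the x-axis; with |RM| = 12.9, M = (9.8507, -24.704). ∠RMQ = 76.2° gives MQ at -174.60° from the x-axis; with |MQ| = 27.0, Q = (-17.030, -27.245). Then |UQ| = |Q − U| = 41.648.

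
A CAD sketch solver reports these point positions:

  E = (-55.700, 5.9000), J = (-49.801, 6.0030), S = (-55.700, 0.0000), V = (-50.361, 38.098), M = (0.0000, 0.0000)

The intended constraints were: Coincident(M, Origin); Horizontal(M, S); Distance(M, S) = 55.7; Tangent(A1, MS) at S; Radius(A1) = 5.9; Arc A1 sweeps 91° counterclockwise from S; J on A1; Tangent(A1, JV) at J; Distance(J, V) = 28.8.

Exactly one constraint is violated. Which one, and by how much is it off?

Distance(J, V) = 28.8 — off by 3.30.

M = (0.00, 0.00) ✓; M.y = 0.00, S.y = 0.00 ✓; |MS| = 55.70 ✓; ∠(ES, SM) = 90.00° ✓; |ES| = 5.900 ✓; bearing(E→J) − bearing(E→S) = 91.00° ✓; |EJ| = 5.900 ✓; ∠(EJ, JV) = 90.00° ✓; |JV| = 32.10 ✗.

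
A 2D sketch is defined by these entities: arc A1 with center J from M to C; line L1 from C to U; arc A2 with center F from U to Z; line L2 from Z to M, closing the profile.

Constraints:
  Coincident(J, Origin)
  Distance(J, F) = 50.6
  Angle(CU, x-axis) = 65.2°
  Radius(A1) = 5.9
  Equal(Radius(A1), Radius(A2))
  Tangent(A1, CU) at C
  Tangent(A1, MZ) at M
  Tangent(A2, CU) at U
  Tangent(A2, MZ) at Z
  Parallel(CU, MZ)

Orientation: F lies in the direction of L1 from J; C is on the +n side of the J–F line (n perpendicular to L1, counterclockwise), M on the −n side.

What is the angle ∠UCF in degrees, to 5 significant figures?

6.6507°

The slot axis is L1's direction at 65.2°, so u = (cos 65.2°, sin 65.2°) = (0.41945, 0.90778) and n = (−sin 65.2°, cos 65.2°) = (-0.90778, 0.41945). J is at the origin and F lies 50.6 along u from J, so F = 50.6·u = (21.224, 45.934). Tangency of A1 to both parallel lines with radius 5.9 puts C and M at J ± 5.9·n: C = (-5.3559, 2.4748), M = (5.3559, -2.4748). Equal radii place U and Z the same way about F: U = F + 5.9·n = (15.868, 48.408), Z = F − 5.9·n = (26.580, 43.459). Then cos ∠UCF = CU·CF / (|CU||CF|), giving 6.6507°.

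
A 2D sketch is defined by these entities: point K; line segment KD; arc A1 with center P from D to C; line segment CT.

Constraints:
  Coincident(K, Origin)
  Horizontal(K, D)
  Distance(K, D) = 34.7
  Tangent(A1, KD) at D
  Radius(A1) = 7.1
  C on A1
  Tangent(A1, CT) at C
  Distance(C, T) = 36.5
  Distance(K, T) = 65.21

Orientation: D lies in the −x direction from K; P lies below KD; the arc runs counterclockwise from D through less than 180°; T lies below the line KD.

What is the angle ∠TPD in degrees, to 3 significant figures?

154°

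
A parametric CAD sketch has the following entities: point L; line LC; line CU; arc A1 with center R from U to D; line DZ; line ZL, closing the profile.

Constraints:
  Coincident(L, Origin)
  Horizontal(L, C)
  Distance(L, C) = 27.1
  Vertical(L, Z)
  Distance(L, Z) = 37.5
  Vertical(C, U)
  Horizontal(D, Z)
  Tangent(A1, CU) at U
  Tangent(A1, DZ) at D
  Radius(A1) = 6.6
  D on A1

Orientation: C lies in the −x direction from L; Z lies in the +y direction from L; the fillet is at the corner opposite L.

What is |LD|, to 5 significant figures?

42.738

The virtual corner opposite L is at (-27.100, 37.500). Tangency of A1 to CU means the radius RU is perpendicular to CU and A1 meets DZ tangentially, so RD is at right angles to DZ, with radius 6.6, so the center R sits 6.6 in from both sides at R = (-20.500, 30.900). That places the tangent points at U = (-27.100, 30.900) on CU and D = (-20.500, 37.500) on DZ. Then |LD| = |D − L| = 42.738.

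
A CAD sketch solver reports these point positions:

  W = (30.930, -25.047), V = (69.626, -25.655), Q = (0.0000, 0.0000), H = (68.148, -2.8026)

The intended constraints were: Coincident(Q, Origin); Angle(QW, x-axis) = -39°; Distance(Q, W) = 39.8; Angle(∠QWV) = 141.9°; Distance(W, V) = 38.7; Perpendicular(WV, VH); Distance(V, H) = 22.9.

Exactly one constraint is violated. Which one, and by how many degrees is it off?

Perpendicular(WV, VH) — off by 4.60°.

Q = (0.00, 0.00) ✓; QW at -39.00° ✓; |QW| = 39.80 ✓; ∠QWV = 141.9° ✓; |WV| = 38.70 ✓; ∠(WV, VH) = 94.60° ✗; |VH| = 22.90 ✓.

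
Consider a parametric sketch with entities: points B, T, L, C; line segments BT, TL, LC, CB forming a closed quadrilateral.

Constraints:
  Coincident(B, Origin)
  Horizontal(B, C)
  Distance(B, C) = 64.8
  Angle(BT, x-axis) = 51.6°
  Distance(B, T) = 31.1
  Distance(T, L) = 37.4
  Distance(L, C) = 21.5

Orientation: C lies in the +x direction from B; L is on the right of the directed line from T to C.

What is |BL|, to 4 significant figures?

43.86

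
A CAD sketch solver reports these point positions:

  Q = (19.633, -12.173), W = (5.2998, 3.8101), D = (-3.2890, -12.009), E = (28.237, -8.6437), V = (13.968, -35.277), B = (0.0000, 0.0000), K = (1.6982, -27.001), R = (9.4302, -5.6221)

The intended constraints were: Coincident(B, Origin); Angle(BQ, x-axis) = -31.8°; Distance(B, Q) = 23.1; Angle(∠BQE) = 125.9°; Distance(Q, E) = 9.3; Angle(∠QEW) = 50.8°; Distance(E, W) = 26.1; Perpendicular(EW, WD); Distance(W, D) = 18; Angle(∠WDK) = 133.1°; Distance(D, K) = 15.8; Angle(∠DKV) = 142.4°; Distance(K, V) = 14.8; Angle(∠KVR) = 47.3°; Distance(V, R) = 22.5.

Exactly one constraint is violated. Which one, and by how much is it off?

Distance(V, R) = 22.5 — off by 7.50.

B = (0.00, 0.00) ✓; BQ at -31.80° ✓; |BQ| = 23.10 ✓; ∠BQE = 125.9° ✓; |QE| = 9.300 ✓; ∠QEW = 50.80° ✓; |EW| = 26.10 ✓; ∠(EW, WD) = 90.00° ✓; |WD| = 18.00 ✓; ∠WDK = 133.1° ✓; |DK| = 15.80 ✓; ∠DKV = 142.4° ✓; |KV| = 14.80 ✓; ∠KVR = 47.30° ✓; |VR| = 30.00 ✗.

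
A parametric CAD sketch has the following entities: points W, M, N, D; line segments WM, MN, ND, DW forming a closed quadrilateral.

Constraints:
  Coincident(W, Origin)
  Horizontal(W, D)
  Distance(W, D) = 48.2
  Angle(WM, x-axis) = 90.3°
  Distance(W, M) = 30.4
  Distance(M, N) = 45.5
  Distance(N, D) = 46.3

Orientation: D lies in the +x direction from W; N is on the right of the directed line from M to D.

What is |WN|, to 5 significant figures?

15.500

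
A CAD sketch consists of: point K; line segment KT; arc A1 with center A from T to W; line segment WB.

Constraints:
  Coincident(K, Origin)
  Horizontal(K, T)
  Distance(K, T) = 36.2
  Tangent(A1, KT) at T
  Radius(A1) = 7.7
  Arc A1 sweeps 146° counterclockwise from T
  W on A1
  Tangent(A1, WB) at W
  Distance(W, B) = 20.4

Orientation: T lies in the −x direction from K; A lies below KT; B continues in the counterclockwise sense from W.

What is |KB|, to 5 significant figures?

34.734

On A1, T sits at bearing 90° from A; a 146° counterclockwise sweep puts W at bearing 236°, so W = A + 7.7·(cos 236°, sin 236°) = (-40.506, -14.084). Tangency of A1 to WB means the radius AW is perpendicular to WB, so WB runs along (−sin 236°, cos 236°); with |WB| = 20.4, B = (-23.593, -25.491). Then |KB| = |B − K| = 34.734.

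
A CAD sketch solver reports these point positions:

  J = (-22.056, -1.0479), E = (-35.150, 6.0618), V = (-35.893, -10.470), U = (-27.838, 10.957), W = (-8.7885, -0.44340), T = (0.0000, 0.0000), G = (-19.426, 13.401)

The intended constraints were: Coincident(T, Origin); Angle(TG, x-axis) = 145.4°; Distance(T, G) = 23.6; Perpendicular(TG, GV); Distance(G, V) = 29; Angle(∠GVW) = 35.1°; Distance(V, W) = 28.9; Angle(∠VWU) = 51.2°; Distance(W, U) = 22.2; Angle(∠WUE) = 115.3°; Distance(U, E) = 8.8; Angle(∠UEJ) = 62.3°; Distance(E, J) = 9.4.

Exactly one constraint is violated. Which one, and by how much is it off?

Distance(E, J) = 9.4 — off by 5.50.

T = (0.00, 0.00) ✓; TG at 145.4° ✓; |TG| = 23.60 ✓; ∠(TG, GV) = 90.00° ✓; |GV| = 29.00 ✓; ∠GVW = 35.10° ✓; |VW| = 28.90 ✓; ∠VWU = 51.20° ✓; |WU| = 22.20 ✓; ∠WUE = 115.3° ✓; |UE| = 8.799 ✓; ∠UEJ = 62.30° ✓; |EJ| = 14.90 ✗.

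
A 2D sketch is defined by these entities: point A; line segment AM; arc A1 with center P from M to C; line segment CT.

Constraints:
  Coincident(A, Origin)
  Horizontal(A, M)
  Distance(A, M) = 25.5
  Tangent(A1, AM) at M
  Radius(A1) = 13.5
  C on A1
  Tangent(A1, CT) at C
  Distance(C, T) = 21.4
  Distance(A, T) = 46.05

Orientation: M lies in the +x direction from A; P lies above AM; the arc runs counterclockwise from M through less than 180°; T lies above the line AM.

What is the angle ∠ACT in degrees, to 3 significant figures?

86.0°

Checks: A = (0.00, 0.00) ✓; ∠(PM, MA) = 90.00° ✓; |PC| = 13.50 ✓; ∠(PC, CT) = 90.00° ✓; |CT| = 21.40 ✓; |AT| = 46.05 ✓.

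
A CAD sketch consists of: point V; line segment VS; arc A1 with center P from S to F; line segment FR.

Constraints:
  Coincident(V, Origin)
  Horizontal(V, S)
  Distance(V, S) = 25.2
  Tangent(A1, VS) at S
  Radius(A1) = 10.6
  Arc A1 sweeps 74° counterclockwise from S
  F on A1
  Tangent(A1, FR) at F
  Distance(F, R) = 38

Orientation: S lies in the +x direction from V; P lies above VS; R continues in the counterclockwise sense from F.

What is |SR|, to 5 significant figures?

48.797

On A1, S sits at bearing -90° from P; a 74° counterclockwise sweep puts F at bearing -16°, so F = P + 10.6·(cos -16°, sin -16°) = (35.389, 7.6782). The tangent condition forces PF to be normal to FR, so FR runs along (−sin -16°, cos -16°); with |FR| = 38.0, R = (45.864, 44.206). Then |SR| = |R − S| = 48.797.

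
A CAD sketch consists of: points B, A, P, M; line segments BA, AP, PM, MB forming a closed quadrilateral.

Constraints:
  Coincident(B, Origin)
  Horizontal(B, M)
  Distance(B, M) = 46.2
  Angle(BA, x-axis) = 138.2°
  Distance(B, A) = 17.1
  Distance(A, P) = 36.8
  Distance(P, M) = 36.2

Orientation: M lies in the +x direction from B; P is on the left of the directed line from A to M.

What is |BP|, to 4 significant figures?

33.45

B is at the origin; B and M share the same y with |BM| = 46.2 and M in +x, so M = (46.2, 0). BA runs at 138.2° with |BA| = 17.1, so A = (-12.75, 11.40). P is determined by |AP| = 36.8 and |PM| = 36.2 together: it lies at the intersection of circle(A, 36.8) and circle(M, 36.2). With |AM| = 60.04, the foot of the radical line on AM is 30.38 from A and the perpendicular offset is √(36.8² − 30.38²) = 20.76. Taking the left-of-AM solution: P = (21.03, 26.01).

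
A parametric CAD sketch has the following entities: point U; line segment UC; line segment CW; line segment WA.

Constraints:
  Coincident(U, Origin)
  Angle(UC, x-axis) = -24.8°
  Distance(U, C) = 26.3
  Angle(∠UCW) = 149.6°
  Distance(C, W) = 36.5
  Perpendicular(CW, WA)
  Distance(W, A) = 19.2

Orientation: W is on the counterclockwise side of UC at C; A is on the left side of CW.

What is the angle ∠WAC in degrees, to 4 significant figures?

62.25°

U is at the origin; UC runs at -24.8° with length 26.3, so C = 26.3·(cos -24.8°, sin -24.8°) = (23.87, -11.03). ∠UCW = 149.6°, so CW runs at -24.8° + (180° − 149.6°) = 5.600° from the x-axis; with |CW| = 36.5, W = C + 36.5·(cos 5.600°, sin 5.600°) = (60.20, -7.470). The perpendicularity gives WA at right angles to CW; with |WA| = 19.2 on the left of CW, A = W + 19.2·(-0.09758, 0.9952) = (58.33, 11.64). Then cos ∠WAC = AW·AC / (|AW||AC|), giving 62.25°.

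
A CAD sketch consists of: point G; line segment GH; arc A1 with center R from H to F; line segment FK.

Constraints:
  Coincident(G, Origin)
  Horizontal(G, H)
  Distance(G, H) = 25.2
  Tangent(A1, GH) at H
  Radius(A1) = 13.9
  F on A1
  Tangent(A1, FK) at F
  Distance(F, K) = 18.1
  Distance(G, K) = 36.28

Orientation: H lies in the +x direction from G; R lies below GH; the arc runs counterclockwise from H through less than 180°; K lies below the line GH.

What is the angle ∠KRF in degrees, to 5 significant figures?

52.477°

G is at the origin; GH is horizontal with |GH| = 25.2 and H on the +x side, so H = (25.200, 0.0000). A1 meets GH tangentially, so RH is at right angles to GH, so R = H + (0, -13.9) = (25.200, -13.900). Since RF ⟂ FK (tangency), |RK| = √(13.9² + 18.1²) = 22.821 regardless of where F sits on A1. So K lies on both circle(G, 36.28) and circle(R, 22.821); the below-GH intersection is K = (13.682, -33.601). F is the foot of the tangent from K: F = (11.410, -15.645).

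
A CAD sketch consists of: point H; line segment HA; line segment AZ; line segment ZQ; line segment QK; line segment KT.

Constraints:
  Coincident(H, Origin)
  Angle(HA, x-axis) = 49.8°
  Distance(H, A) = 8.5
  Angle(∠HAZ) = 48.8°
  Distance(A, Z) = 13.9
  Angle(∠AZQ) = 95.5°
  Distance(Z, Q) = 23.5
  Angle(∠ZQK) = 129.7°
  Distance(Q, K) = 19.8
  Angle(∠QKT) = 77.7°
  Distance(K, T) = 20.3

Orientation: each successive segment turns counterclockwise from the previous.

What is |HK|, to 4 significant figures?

31.23

H is at the origin; HA runs at 49.8° with length 8.5, so A = (5.486, 6.492). ∠HAZ = 48.8° gives AZ at -179.0° from the x-axis; with |AZ| = 13.9, Z = (-8.411, 6.250). ∠AZQ = 95.5° gives ZQ at -94.50° from the x-axis; with |ZQ| = 23.5, Q = (-10.26, -17.18). ∠ZQK = 129.7° gives QK at -44.20° from the x-axis; with |QK| = 19.8, K = (3.940, -30.98). Then |HK| = |K − H| = 31.23.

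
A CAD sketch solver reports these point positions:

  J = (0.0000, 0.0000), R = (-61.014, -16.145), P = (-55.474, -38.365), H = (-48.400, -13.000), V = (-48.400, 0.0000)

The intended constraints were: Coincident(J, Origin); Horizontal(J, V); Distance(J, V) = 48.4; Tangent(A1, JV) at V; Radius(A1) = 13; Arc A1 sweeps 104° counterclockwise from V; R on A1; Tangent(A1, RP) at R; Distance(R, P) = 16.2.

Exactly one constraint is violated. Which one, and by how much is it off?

Distance(R, P) = 16.2 — off by 6.70.

J = (0.00, 0.00) ✓; J.y = 0.00, V.y = 0.00 ✓; |JV| = 48.40 ✓; ∠(HV, VJ) = 90.00° ✓; |HV| = 13.00 ✓; bearing(H→R) − bearing(H→V) = 104.0° ✓; |HR| = 13.00 ✓; ∠(HR, RP) = 90.00° ✓; |RP| = 22.90 ✗.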